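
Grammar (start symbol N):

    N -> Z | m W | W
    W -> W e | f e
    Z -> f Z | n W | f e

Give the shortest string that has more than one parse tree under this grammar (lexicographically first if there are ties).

f e

length 2: f e has 2 parse trees

Two derivations of f e:
  N ⇒ Z ⇒ f e
  N ⇒ W ⇒ f e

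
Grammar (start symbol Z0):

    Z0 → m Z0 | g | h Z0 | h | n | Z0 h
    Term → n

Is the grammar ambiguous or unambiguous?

Witness: h h

Derivation 1: Z0 ⇒ h Z0 ⇒ h h
Derivation 2: Z0 ⇒ Z0 h ⇒ h h

Two distinct leftmost derivations for the same string.

Ambiguous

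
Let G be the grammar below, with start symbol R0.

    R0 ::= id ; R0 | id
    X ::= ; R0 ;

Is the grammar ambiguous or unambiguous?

Unambiguous

Only R0 is reachable from R0; ignoring the rest: Right-recursive list with a separator: after each atom, whether the separator follows determines the rule. One parse per string.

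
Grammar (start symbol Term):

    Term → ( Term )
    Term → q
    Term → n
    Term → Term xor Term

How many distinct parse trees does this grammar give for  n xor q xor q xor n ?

Parse trees for n xor q xor q xor n:
  [Term [Term n] xor [Term [Term q] xor [Term [Term q] xor [Term n]]]]
  [Term [Term n] xor [Term [Term [Term q] xor [Term q]] xor [Term n]]]
  [Term [Term [Term n] xor [Term q]] xor [Term [Term q] xor [Term n]]]
  [Term [Term [Term n] xor [Term [Term q] xor [Term q]]] xor [Term n]]
  [Term [Term [Term [Term n] xor [Term q]] xor [Term q]] xor [Term n]]

5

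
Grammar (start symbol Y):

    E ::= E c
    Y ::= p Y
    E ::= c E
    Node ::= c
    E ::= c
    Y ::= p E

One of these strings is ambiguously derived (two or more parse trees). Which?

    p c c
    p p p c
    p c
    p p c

p c c: 2 trees
p p p c: 1 tree
p c: 1 tree
p p c: 1 tree

p c c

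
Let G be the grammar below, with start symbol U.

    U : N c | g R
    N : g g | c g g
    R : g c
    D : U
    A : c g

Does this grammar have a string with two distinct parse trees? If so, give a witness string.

Ambiguous

Witness: g g c

Derivation 1: U ⇒ N c ⇒ g g c
Derivation 2: U ⇒ g R ⇒ g g c

Two distinct leftmost derivations for the same string.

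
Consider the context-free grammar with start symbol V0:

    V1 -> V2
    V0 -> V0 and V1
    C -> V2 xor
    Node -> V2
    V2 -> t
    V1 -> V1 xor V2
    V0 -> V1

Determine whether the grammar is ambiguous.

Unambiguous

(Node, C are unreachable from V0, so their rules don't affect L(V0).) The grammar is stratified — V0 handles 'and' (left-recursive), V1 handles 'xor', V2 atoms. Each operator has a fixed associativity and precedence level, so every string has one parse.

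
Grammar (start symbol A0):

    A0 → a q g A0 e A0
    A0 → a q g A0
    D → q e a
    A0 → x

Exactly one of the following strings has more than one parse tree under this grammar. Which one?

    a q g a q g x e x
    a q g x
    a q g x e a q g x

a q g a q g x e x

a q g a q g x e x: 2 trees
a q g x: 1 tree
a q g x e a q g x: 1 tree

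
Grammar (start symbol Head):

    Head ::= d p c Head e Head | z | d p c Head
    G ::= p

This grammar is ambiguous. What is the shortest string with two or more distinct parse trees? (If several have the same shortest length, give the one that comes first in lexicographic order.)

d p c d p c z e z

length 1: no string has ≥2 trees
length 4: no string has ≥2 trees
length 6: no string has ≥2 trees
length 7: no string has ≥2 trees
length 9: d p c d p c z e z has 2 parse trees

Two derivations of d p c d p c z e z:
  Head ⇒ d p c Head e Head ⇒ d p c d p c Head e Head ⇒ d p c d p c z e Head ⇒ d p c d p c z e z
  Head ⇒ d p c Head ⇒ d p c d p c Head e Head ⇒ d p c d p c z e Head ⇒ d p c d p c z e z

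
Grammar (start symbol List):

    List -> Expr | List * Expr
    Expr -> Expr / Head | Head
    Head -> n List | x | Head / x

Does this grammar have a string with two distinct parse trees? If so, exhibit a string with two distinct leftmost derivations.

Ambiguous

Witness: x / x

Derivation 1: List ⇒ Expr ⇒ Expr / Head ⇒ Head / Head ⇒ x / Head ⇒ x / x
Derivation 2: List ⇒ Expr ⇒ Head ⇒ Head / x ⇒ x / x

Two distinct leftmost derivations for the same string.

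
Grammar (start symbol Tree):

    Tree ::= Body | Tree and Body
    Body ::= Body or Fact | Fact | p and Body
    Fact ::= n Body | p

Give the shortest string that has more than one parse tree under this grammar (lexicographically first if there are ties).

length 1: no string has ≥2 trees
length 2: no string has ≥2 trees
length 3: p and p has 2 parse trees

Two derivations of p and p:
  Tree ⇒ Body ⇒ p and Body ⇒ p and Fact ⇒ p and p
  Tree ⇒ Tree and Body ⇒ Body and Body ⇒ Fact and Body ⇒ p and Body ⇒ p and Fact ⇒ p and p

p and p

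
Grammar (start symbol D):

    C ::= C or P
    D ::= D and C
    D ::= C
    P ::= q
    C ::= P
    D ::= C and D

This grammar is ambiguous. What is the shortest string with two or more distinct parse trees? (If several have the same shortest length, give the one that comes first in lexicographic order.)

length 1: no string has ≥2 trees
length 3: q and q has 2 parse trees

Two derivations of q and q:
  D ⇒ D and C ⇒ C and C ⇒ P and C ⇒ q and C ⇒ q and P ⇒ q and q
  D ⇒ C and D ⇒ P and D ⇒ q and D ⇒ q and C ⇒ q and P ⇒ q and q

q and q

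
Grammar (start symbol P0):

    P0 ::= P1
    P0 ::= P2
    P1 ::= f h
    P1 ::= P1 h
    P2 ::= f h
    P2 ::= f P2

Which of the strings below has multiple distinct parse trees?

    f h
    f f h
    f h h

f h

f h: 2 trees
f f h: 1 tree
f h h: 1 tree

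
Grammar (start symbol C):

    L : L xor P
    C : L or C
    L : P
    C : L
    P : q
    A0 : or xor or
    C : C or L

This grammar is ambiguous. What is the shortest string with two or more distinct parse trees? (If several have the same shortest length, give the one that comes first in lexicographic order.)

length 1: no string has ≥2 trees
length 3: q or q has 2 parse trees

Two derivations of q or q:
  C ⇒ L or C ⇒ P or C ⇒ q or C ⇒ q or L ⇒ q or P ⇒ q or q
  C ⇒ C or L ⇒ L or L ⇒ P or L ⇒ q or L ⇒ q or P ⇒ q or q

q or q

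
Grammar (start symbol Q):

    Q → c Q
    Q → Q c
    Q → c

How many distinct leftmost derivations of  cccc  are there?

Parse trees for cccc:
  [Q c [Q c [Q c [Q c]]]]
  [Q c [Q c [Q [Q c] c]]]
  [Q c [Q [Q c [Q c]] c]]
  [Q c [Q [Q [Q c] c] c]]
  [Q [Q c [Q c [Q c]]] c]
  [Q [Q c [Q [Q c] c]] c]
  [Q [Q [Q c [Q c]] c] c]
  [Q [Q [Q [Q c] c] c] c]

8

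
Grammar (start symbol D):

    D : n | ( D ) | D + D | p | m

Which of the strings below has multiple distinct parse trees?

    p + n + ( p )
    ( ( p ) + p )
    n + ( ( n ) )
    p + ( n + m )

p + n + ( p )

p + n + ( p ): 2 trees
( ( p ) + p ): 1 tree
n + ( ( n ) ): 1 tree
p + ( n + m ): 1 tree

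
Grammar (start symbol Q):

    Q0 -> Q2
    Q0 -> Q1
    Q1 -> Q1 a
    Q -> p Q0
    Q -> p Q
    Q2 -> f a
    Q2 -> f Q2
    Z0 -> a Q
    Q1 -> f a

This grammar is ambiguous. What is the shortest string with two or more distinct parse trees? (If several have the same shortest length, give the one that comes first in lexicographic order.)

p f a

length 3: p f a has 2 parse trees

Two derivations of p f a:
  Q ⇒ p Q0 ⇒ p Q2 ⇒ p f a
  Q ⇒ p Q0 ⇒ p Q1 ⇒ p f a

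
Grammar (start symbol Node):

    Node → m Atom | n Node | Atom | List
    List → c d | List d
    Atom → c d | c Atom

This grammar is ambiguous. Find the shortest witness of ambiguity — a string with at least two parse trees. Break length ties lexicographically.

c d

length 2: c d has 2 parse trees

Two derivations of c d:
  Node ⇒ Atom ⇒ c d
  Node ⇒ List ⇒ c d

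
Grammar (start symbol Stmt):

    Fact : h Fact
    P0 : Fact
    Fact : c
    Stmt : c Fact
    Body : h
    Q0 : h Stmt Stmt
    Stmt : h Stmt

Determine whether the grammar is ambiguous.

Unambiguous

(Body, Q0, P0 are unreachable from Stmt, so their rules don't affect L(Stmt).) Each reachable nonterminal has at most one production per leading terminal, and all productions are right-linear; the derivation is determined token-by-token.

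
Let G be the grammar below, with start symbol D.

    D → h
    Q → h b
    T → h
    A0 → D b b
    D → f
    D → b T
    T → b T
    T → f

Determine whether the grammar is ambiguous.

Unambiguous

(A0, Q are unreachable from D, so their rules don't affect L(D).) Restricted to the reachable nonterminals, every rule has the form A → t or A → t B, and no two rules for the same A share a first terminal. The grammar encodes a DFA — one run per string.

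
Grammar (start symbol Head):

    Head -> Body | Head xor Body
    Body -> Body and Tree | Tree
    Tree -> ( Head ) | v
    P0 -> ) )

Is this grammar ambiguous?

Unambiguous

(P0 is unreachable from Head, so its rules don't affect L(Head).) Head → Head xor Body | Body  ;  Body → Body and Tree | Tree  — a left-associative chain with Tree at the bottom. Each string factors uniquely by precedence.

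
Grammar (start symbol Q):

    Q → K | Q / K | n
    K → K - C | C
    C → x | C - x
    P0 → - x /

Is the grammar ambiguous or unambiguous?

Ambiguous

Witness: x - x

Derivation 1: Q ⇒ K ⇒ K - C ⇒ C - C ⇒ x - C ⇒ x - x
Derivation 2: Q ⇒ K ⇒ C ⇒ C - x ⇒ x - x

Two distinct leftmost derivations for the same string.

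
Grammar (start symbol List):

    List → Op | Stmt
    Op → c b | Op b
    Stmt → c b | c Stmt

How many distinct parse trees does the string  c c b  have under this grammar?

Parse trees for c c b:
  [List [Stmt c [Stmt c b]]]

1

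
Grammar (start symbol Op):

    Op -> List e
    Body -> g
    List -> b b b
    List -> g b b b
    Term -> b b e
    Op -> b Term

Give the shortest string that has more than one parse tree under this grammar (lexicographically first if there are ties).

b b b e

length 4: b b b e has 2 parse trees

Two derivations of b b b e:
  Op ⇒ List e ⇒ b b b e
  Op ⇒ b Term ⇒ b b b e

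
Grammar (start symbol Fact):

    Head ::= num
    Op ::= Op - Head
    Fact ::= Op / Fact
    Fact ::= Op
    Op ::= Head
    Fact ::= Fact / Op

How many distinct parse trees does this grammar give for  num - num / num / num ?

Parse trees for num - num / num / num:
  [Fact [Op [Op [Head num]] - [Head num]] / [Fact [Op [Head num]] / [Fact [Op [Head num]]]]]
  [Fact [Op [Op [Head num]] - [Head num]] / [Fact [Fact [Op [Head num]]] / [Op [Head num]]]]
  [Fact [Fact [Op [Op [Head num]] - [Head num]] / [Fact [Op [Head num]]]] / [Op [Head num]]]
  [Fact [Fact [Fact [Op [Op [Head num]] - [Head num]]] / [Op [Head num]]] / [Op [Head num]]]

4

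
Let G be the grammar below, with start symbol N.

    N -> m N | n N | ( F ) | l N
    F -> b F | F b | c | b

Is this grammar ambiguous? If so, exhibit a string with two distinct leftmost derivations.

Ambiguous

Witness: ( b b )

Derivation 1: N ⇒ ( F ) ⇒ ( b F ) ⇒ ( b b )
Derivation 2: N ⇒ ( F ) ⇒ ( F b ) ⇒ ( b b )

Two distinct leftmost derivations for the same string.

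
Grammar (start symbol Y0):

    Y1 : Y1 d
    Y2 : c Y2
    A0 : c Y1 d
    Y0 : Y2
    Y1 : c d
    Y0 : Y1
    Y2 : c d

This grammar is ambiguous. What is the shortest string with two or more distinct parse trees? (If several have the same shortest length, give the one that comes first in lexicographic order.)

c d

length 2: c d has 2 parse trees

Two derivations of c d:
  Y0 ⇒ Y2 ⇒ c d
  Y0 ⇒ Y1 ⇒ c d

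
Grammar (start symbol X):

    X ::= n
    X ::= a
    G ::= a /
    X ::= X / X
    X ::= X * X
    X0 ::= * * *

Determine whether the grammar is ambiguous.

Witness: a * a * a

Derivation 1: X ⇒ X * X ⇒ a * X ⇒ a * X * X ⇒ a * a * X ⇒ a * a * a
Derivation 2: X ⇒ X * X ⇒ X * X * X ⇒ a * X * X ⇒ a * a * X ⇒ a * a * a

Two distinct leftmost derivations for the same string.

Ambiguous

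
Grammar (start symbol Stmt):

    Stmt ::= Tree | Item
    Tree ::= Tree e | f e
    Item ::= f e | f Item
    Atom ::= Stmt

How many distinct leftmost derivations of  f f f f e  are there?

1

Parse trees for f f f f e:
  [Stmt [Item f [Item f [Item f [Item f e]]]]]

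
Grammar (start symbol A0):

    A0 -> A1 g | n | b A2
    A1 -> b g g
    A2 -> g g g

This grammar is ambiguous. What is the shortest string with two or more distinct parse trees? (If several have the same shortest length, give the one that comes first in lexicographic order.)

length 1: no string has ≥2 trees
length 4: b g g g has 2 parse trees

Two derivations of b g g g:
  A0 ⇒ A1 g ⇒ b g g g
  A0 ⇒ b A2 ⇒ b g g g

b g g g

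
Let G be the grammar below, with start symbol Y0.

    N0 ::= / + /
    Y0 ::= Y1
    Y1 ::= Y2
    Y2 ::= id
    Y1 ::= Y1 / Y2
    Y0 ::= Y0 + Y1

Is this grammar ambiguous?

Only Y0, Y1, Y2 are reachable from Y0; ignoring the rest: The grammar is stratified — Y0 handles '+' (left-recursive), Y1 handles '/', Y2 atoms. Each operator has a fixed associativity and precedence level, so every string has one parse.

Unambiguous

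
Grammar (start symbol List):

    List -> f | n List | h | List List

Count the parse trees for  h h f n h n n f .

19

Parse trees for h h f n h n n f (showing first 6 of 19):
  [List [List h] [List [List h] [List [List f] [List n [List [List h] [List n [List n [List f]]]]]]]]
  [List [List h] [List [List h] [List [List f] [List [List n [List h]] [List n [List n [List f]]]]]]]
  [List [List h] [List [List h] [List [List [List f] [List n [List h]]] [List n [List n [List f]]]]]]
  [List [List h] [List [List [List h] [List f]] [List n [List [List h] [List n [List n [List f]]]]]]]
  [List [List h] [List [List [List h] [List f]] [List [List n [List h]] [List n [List n [List f]]]]]]
  [List [List h] [List [List [List h] [List [List f] [List n [List h]]]] [List n [List n [List f]]]]]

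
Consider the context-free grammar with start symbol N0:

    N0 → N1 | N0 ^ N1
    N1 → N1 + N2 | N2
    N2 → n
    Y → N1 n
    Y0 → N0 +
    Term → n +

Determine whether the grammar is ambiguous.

Unambiguous

(Y, Y0, Term are unreachable from N0, so their rules don't affect L(N0).) N0 → N0 ^ N1 | N1  ;  N1 → N1 + N2 | N2  — a left-associative chain with N2 at the bottom. Each string factors uniquely by precedence.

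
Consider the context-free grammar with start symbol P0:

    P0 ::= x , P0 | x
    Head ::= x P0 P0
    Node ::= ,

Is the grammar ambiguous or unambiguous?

Unambiguous

(Head, Node are unreachable from P0, so their rules don't affect L(P0).) The reachable grammar is A → atom sep A | atom. Each atom is followed by either the separator (recurse) or end-of-string (stop) — no choice point.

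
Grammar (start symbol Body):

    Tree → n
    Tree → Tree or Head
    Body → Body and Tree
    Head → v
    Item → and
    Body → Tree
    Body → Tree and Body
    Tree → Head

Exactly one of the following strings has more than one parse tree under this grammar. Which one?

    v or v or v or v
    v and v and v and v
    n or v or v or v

v or v or v or v: 1 tree
v and v and v and v: 8 trees
n or v or v or v: 1 tree

v and v and v and v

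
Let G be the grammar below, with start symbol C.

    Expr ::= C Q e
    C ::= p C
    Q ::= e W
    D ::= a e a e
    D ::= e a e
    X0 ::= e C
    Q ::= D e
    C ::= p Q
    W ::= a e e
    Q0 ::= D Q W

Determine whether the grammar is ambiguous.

Witness: p e a e e

Derivation 1: C ⇒ p Q ⇒ p e W ⇒ p e a e e
Derivation 2: C ⇒ p Q ⇒ p D e ⇒ p e a e e

Two distinct leftmost derivations for the same string.

Ambiguous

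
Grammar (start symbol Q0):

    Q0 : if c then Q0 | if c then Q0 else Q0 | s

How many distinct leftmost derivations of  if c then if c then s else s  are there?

2

Parse trees for if c then if c then s else s:
  [Q0 if c then [Q0 if c then [Q0 s] else [Q0 s]]]
  [Q0 if c then [Q0 if c then [Q0 s]] else [Q0 s]]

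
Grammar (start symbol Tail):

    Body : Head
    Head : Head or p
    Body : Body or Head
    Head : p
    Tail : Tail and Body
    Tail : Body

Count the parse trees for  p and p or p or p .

4

Parse trees for p and p or p or p:
  [Tail [Tail [Body [Head p]]] and [Body [Head [Head [Head p] or p] or p]]]
  [Tail [Tail [Body [Head p]]] and [Body [Body [Head p]] or [Head [Head p] or p]]]
  [Tail [Tail [Body [Head p]]] and [Body [Body [Head [Head p] or p]] or [Head p]]]
  [Tail [Tail [Body [Head p]]] and [Body [Body [Body [Head p]] or [Head p]] or [Head p]]]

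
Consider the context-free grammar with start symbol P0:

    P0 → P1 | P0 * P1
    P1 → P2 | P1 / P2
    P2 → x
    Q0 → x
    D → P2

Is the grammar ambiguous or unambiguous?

Unambiguous

(Q0, D are unreachable from P0, so their rules don't affect L(P0).) This is a standard precedence ladder (P0 over P1 over P2), with each level left-recursive on its own operator ('*' at P0, '/' at P1). That structure is LR(1), hence unambiguous.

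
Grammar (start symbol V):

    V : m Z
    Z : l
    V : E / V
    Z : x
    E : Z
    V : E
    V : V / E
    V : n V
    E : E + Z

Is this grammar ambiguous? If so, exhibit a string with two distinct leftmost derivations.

Witness: l / l

Derivation 1: V ⇒ E / V ⇒ Z / V ⇒ l / V ⇒ l / E ⇒ l / Z ⇒ l / l
Derivation 2: V ⇒ V / E ⇒ E / E ⇒ Z / E ⇒ l / E ⇒ l / Z ⇒ l / l

Two distinct leftmost derivations for the same string.

Ambiguous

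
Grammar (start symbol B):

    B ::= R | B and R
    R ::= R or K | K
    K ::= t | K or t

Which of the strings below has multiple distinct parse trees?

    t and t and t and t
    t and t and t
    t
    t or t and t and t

t and t and t and t: 1 tree
t and t and t: 1 tree
t: 1 tree
t or t and t and t: 2 trees

t or t and t and t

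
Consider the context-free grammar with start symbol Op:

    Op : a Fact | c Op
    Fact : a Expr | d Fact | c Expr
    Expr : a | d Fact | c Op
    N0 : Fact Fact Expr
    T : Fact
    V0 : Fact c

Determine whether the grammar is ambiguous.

Only Op, Fact, Expr are reachable from Op; ignoring the rest: The reachable rules are right-linear with at most one rule per (nonterminal, next-terminal) pair. Each input token forces the next rule, so parsing is deterministic.

Unambiguous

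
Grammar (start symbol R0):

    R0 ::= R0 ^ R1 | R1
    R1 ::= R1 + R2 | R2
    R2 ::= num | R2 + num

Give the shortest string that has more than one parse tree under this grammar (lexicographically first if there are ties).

num + num

length 1: no string has ≥2 trees
length 3: num + num has 2 parse trees

Two derivations of num + num:
  R0 ⇒ R1 ⇒ R1 + R2 ⇒ R2 + R2 ⇒ num + R2 ⇒ num + num
  R0 ⇒ R1 ⇒ R2 ⇒ R2 + num ⇒ num + num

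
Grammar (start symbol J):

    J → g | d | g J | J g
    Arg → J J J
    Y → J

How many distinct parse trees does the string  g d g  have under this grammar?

2

Parse trees for g d g:
  [J g [J [J d] g]]
  [J [J g [J d]] g]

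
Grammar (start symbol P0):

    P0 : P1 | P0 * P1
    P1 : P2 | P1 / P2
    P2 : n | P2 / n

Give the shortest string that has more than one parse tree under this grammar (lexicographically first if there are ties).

n / n

length 1: no string has ≥2 trees
length 3: n / n has 2 parse trees

Two derivations of n / n:
  P0 ⇒ P1 ⇒ P2 ⇒ P2 / n ⇒ n / n
  P0 ⇒ P1 ⇒ P1 / P2 ⇒ P2 / P2 ⇒ n / P2 ⇒ n / n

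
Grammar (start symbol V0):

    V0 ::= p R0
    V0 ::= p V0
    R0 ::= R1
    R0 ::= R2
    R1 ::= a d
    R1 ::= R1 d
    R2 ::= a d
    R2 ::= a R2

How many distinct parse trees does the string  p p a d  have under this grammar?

2

Parse trees for p p a d:
  [V0 p [V0 p [R0 [R1 a d]]]]
  [V0 p [V0 p [R0 [R2 a d]]]]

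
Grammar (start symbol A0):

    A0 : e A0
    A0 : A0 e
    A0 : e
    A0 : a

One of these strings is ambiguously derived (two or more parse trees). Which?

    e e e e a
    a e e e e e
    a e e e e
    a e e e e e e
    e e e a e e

e e e e a: 1 tree
a e e e e e: 1 tree
a e e e e: 1 tree
a e e e e e e: 1 tree
e e e a e e: 10 trees

e e e a e e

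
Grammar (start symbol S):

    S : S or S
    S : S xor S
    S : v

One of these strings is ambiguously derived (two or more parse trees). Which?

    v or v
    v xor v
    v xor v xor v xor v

v xor v xor v xor v

v or v: 1 tree
v xor v: 1 tree
v xor v xor v xor v: 5 trees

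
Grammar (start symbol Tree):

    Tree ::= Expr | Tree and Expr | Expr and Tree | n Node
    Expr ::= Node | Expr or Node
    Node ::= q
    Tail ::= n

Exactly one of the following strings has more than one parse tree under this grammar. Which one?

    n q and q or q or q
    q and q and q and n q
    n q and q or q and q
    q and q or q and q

n q and q or q or q: 1 tree
q and q and q and n q: 1 tree
n q and q or q and q: 1 tree
q and q or q and q: 4 trees

q and q or q and q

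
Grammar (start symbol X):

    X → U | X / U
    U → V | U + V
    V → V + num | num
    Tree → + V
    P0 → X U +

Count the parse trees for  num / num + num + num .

Parse trees for num / num + num + num:
  [X [X [U [V num]]] / [U [V [V [V num] + num] + num]]]
  [X [X [U [V num]]] / [U [U [V num]] + [V [V num] + num]]]
  [X [X [U [V num]]] / [U [U [V [V num] + num]] + [V num]]]
  [X [X [U [V num]]] / [U [U [U [V num]] + [V num]] + [V num]]]

4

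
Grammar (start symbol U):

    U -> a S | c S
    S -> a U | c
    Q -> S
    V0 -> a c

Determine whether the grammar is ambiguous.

Unambiguous

Only U, S are reachable from U; ignoring the rest: The reachable rules are right-linear with at most one rule per (nonterminal, next-terminal) pair. Each input token forces the next rule, so parsing is deterministic.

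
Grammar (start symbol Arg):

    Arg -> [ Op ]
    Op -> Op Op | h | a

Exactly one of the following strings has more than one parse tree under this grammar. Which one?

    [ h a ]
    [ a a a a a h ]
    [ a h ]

[ h a ]: 1 tree
[ a a a a a h ]: 42 trees
[ a h ]: 1 tree

[ a a a a a h ]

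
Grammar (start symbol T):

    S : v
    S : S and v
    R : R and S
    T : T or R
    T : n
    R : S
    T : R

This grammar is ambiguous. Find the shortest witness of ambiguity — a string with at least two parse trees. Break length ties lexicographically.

v and v

length 1: no string has ≥2 trees
length 3: v and v has 2 parse trees

Two derivations of v and v:
  T ⇒ R ⇒ R and S ⇒ S and S ⇒ v and S ⇒ v and v
  T ⇒ R ⇒ S ⇒ S and v ⇒ v and v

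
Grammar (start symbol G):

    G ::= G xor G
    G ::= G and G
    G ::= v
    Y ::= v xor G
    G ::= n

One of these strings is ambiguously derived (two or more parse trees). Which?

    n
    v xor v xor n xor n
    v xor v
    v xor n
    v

n: 1 tree
v xor v xor n xor n: 5 trees
v xor v: 1 tree
v xor n: 1 tree
v: 1 tree

v xor v xor n xor n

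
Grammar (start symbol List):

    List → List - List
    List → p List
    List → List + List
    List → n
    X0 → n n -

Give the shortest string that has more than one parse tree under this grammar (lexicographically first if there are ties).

length 1: no string has ≥2 trees
length 2: no string has ≥2 trees
length 3: no string has ≥2 trees
length 4: p n + n has 2 parse trees

Two derivations of p n + n:
  List ⇒ p List ⇒ p List + List ⇒ p n + List ⇒ p n + n
  List ⇒ List + List ⇒ p List + List ⇒ p n + List ⇒ p n + n

p n + n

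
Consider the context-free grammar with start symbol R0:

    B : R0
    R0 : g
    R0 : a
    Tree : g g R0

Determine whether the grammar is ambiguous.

(Tree, B are unreachable from R0, so their rules don't affect L(R0).) Each reachable nonterminal has at most one production per leading terminal, and all productions are right-linear; the derivation is determined token-by-token.

Unambiguous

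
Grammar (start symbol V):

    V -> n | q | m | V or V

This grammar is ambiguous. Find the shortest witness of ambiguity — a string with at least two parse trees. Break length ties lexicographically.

length 1: no string has ≥2 trees
length 3: no string has ≥2 trees
length 5: m or m or m has 2 parse trees

Two derivations of m or m or m:
  V ⇒ V or V ⇒ m or V ⇒ m or V or V ⇒ m or m or V ⇒ m or m or m
  V ⇒ V or V ⇒ V or V or V ⇒ m or V or V ⇒ m or m or V ⇒ m or m or m

m or m or m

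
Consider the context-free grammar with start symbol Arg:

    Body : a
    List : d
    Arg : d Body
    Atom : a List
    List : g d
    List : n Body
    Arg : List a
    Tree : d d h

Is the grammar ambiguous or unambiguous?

Witness: d a

Derivation 1: Arg ⇒ d Body ⇒ d a
Derivation 2: Arg ⇒ List a ⇒ d a

Two distinct leftmost derivations for the same string.

Ambiguous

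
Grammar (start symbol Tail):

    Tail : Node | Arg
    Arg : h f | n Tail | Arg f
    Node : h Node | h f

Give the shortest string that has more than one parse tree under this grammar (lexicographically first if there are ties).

length 2: h f has 2 parse trees

Two derivations of h f:
  Tail ⇒ Node ⇒ h f
  Tail ⇒ Arg ⇒ h f

h f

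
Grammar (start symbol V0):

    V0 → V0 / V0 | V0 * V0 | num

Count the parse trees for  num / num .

Parse trees for num / num:
  [V0 [V0 num] / [V0 num]]

1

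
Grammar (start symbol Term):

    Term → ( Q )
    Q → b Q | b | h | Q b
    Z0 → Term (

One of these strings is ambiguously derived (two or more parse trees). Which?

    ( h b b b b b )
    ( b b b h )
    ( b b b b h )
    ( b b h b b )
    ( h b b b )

( b b h b b )

( h b b b b b ): 1 tree
( b b b h ): 1 tree
( b b b b h ): 1 tree
( b b h b b ): 6 trees
( h b b b ): 1 tree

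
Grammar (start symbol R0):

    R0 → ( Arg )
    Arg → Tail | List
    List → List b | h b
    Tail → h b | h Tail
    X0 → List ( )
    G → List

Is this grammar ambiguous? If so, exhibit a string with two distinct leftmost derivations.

Witness: ( h b )

Derivation 1: R0 ⇒ ( Arg ) ⇒ ( Tail ) ⇒ ( h b )
Derivation 2: R0 ⇒ ( Arg ) ⇒ ( List ) ⇒ ( h b )

Two distinct leftmost derivations for the same string.

Ambiguous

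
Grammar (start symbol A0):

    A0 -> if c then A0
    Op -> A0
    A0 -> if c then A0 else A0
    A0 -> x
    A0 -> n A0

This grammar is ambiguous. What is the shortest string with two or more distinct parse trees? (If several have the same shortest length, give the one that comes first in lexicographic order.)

if c then if c then x else x

length 1: no string has ≥2 trees
length 2: no string has ≥2 trees
length 3: no string has ≥2 trees
length 4: no string has ≥2 trees
length 5: no string has ≥2 trees
length 6: no string has ≥2 trees
length 7: no string has ≥2 trees
length 8: no string has ≥2 trees
length 9: if c then if c then x else x has 2 parse trees

Two derivations of if c then if c then x else x:
  A0 ⇒ if c then A0 ⇒ if c then if c then A0 else A0 ⇒ if c then if c then x else A0 ⇒ if c then if c then x else x
  A0 ⇒ if c then A0 else A0 ⇒ if c then if c then A0 else A0 ⇒ if c then if c then x else A0 ⇒ if c then if c then x else x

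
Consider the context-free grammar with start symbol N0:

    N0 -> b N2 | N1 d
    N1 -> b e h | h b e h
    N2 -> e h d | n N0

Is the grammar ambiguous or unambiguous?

Ambiguous

Witness: b e h d

Derivation 1: N0 ⇒ b N2 ⇒ b e h d
Derivation 2: N0 ⇒ N1 d ⇒ b e h d

Two distinct leftmost derivations for the same string.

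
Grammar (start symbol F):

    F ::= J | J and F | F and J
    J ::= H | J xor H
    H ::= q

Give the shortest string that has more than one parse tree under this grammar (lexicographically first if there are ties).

q and q

length 1: no string has ≥2 trees
length 3: q and q has 2 parse trees

Two derivations of q and q:
  F ⇒ J and F ⇒ H and F ⇒ q and F ⇒ q and J ⇒ q and H ⇒ q and q
  F ⇒ F and J ⇒ J and J ⇒ H and J ⇒ q and J ⇒ q and H ⇒ q and q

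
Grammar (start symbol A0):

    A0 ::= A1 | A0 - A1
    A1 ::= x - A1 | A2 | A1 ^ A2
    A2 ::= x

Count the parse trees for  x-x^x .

3

Parse trees for x-x^x:
  [A0 [A1 x - [A1 [A1 [A2 x]] ^ [A2 x]]]]
  [A0 [A1 [A1 x - [A1 [A2 x]]] ^ [A2 x]]]
  [A0 [A0 [A1 [A2 x]]] - [A1 [A1 [A2 x]] ^ [A2 x]]]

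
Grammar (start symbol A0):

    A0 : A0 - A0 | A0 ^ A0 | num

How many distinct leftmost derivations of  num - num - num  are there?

2

Parse trees for num - num - num:
  [A0 [A0 num] - [A0 [A0 num] - [A0 num]]]
  [A0 [A0 [A0 num] - [A0 num]] - [A0 num]]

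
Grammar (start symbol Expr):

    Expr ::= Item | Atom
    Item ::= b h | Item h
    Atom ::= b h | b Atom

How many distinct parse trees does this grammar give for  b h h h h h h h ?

Parse trees for b h h h h h h h:
  [Expr [Item [Item [Item [Item [Item [Item [Item b h] h] h] h] h] h] h]]

1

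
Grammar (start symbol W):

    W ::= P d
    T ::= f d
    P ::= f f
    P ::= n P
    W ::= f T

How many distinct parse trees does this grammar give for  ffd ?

2

Parse trees for ffd:
  [W [P f f] d]
  [W f [T f d]]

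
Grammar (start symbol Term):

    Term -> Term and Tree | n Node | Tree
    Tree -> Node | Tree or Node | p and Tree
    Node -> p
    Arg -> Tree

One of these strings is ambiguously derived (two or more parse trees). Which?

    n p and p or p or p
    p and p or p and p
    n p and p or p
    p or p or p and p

p and p or p and p

n p and p or p or p: 1 tree
p and p or p and p: 3 trees
n p and p or p: 1 tree
p or p or p and p: 1 tree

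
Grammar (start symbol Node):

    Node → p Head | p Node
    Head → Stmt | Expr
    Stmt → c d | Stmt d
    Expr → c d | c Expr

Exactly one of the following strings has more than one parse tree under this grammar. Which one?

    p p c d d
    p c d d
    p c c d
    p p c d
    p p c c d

p p c d d: 1 tree
p c d d: 1 tree
p c c d: 1 tree
p p c d: 2 trees
p p c c d: 1 tree

p p c d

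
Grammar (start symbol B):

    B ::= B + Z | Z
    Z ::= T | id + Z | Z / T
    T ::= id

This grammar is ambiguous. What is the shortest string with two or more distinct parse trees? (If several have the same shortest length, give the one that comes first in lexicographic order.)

id + id

length 1: no string has ≥2 trees
length 3: id + id has 2 parse trees

Two derivations of id + id:
  B ⇒ B + Z ⇒ Z + Z ⇒ T + Z ⇒ id + Z ⇒ id + T ⇒ id + id
  B ⇒ Z ⇒ id + Z ⇒ id + T ⇒ id + id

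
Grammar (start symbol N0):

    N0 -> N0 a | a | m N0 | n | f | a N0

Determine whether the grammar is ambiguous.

Witness: a a

Derivation 1: N0 ⇒ N0 a ⇒ a a
Derivation 2: N0 ⇒ a N0 ⇒ a a

Two distinct leftmost derivations for the same string.

Ambiguous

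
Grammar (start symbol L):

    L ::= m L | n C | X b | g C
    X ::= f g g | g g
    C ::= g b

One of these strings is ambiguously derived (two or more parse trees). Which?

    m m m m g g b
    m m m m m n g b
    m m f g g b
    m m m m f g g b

m m m m g g b: 2 trees
m m m m m n g b: 1 tree
m m f g g b: 1 tree
m m m m f g g b: 1 tree

m m m m g g b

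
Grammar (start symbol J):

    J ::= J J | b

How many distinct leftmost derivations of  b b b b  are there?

5

Parse trees for b b b b:
  [J [J b] [J [J b] [J [J b] [J b]]]]
  [J [J b] [J [J [J b] [J b]] [J b]]]
  [J [J [J b] [J b]] [J [J b] [J b]]]
  [J [J [J b] [J [J b] [J b]]] [J b]]
  [J [J [J [J b] [J b]] [J b]] [J b]]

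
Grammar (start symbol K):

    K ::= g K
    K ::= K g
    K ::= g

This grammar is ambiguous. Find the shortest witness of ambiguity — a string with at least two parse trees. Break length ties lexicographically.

length 1: no string has ≥2 trees
length 2: g g has 2 parse trees

Two derivations of g g:
  K ⇒ g K ⇒ g g
  K ⇒ K g ⇒ g g

g g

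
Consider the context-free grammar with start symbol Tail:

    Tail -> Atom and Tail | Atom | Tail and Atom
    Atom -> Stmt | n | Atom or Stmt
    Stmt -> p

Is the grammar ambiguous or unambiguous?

Ambiguous

Witness: n and n

Derivation 1: Tail ⇒ Atom and Tail ⇒ n and Tail ⇒ n and Atom ⇒ n and n
Derivation 2: Tail ⇒ Tail and Atom ⇒ Atom and Atom ⇒ n and Atom ⇒ n and n

Two distinct leftmost derivations for the same string.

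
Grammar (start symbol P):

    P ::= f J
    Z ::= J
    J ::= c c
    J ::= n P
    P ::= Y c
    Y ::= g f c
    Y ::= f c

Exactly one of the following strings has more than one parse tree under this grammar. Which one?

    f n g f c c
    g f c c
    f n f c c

f n f c c

f n g f c c: 1 tree
g f c c: 1 tree
f n f c c: 2 trees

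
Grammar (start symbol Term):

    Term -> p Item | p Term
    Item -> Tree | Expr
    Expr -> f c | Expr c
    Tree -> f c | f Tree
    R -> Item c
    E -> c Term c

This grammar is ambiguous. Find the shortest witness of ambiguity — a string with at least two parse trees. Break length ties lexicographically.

p f c

length 3: p f c has 2 parse trees

Two derivations of p f c:
  Term ⇒ p Item ⇒ p Tree ⇒ p f c
  Term ⇒ p Item ⇒ p Expr ⇒ p f c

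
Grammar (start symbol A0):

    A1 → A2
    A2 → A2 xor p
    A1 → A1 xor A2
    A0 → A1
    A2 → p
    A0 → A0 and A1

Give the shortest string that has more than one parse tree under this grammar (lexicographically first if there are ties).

length 1: no string has ≥2 trees
length 3: p xor p has 2 parse trees

Two derivations of p xor p:
  A0 ⇒ A1 ⇒ A2 ⇒ A2 xor p ⇒ p xor p
  A0 ⇒ A1 ⇒ A1 xor A2 ⇒ A2 xor A2 ⇒ p xor A2 ⇒ p xor p

p xor p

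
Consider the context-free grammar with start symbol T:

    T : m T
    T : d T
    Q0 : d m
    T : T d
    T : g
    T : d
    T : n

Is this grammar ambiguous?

Witness: d d

Derivation 1: T ⇒ d T ⇒ d d
Derivation 2: T ⇒ T d ⇒ d d

Two distinct leftmost derivations for the same string.

Ambiguous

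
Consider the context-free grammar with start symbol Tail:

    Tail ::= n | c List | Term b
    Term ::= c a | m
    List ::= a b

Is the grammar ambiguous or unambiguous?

Ambiguous

Witness: c a b

Derivation 1: Tail ⇒ c List ⇒ c a b
Derivation 2: Tail ⇒ Term b ⇒ c a b

Two distinct leftmost derivations for the same string.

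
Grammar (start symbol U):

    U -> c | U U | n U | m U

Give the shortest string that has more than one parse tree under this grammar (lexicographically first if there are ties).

c c c

length 1: no string has ≥2 trees
length 2: no string has ≥2 trees
length 3: c c c has 2 parse trees

Two derivations of c c c:
  U ⇒ U U ⇒ c U ⇒ c U U ⇒ c c U ⇒ c c c
  U ⇒ U U ⇒ U U U ⇒ c U U ⇒ c c U ⇒ c c c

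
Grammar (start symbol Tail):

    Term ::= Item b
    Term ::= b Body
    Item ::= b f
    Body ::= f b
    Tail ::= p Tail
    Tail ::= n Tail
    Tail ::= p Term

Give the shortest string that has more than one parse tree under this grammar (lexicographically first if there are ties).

p b f b

length 4: p b f b has 2 parse trees

Two derivations of p b f b:
  Tail ⇒ p Term ⇒ p Item b ⇒ p b f b
  Tail ⇒ p Term ⇒ p b Body ⇒ p b f b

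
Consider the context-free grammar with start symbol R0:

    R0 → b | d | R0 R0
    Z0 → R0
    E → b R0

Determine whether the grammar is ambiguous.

Ambiguous

Witness: b b b

Derivation 1: R0 ⇒ R0 R0 ⇒ b R0 ⇒ b R0 R0 ⇒ b b R0 ⇒ b b b
Derivation 2: R0 ⇒ R0 R0 ⇒ R0 R0 R0 ⇒ b R0 R0 ⇒ b b R0 ⇒ b b b

Two distinct leftmost derivations for the same string.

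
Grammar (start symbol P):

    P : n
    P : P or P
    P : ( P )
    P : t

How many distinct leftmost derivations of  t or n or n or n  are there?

Parse trees for t or n or n or n:
  [P [P t] or [P [P n] or [P [P n] or [P n]]]]
  [P [P t] or [P [P [P n] or [P n]] or [P n]]]
  [P [P [P t] or [P n]] or [P [P n] or [P n]]]
  [P [P [P t] or [P [P n] or [P n]]] or [P n]]
  [P [P [P [P t] or [P n]] or [P n]] or [P n]]

5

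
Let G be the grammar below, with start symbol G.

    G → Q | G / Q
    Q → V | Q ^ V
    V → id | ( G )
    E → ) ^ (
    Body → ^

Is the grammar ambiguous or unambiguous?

Only G, Q, V are reachable from G; ignoring the rest: The grammar is stratified — G handles '/' (left-recursive), Q handles '^', V atoms. Each operator has a fixed associativity and precedence level, so every string has one parse.

Unambiguous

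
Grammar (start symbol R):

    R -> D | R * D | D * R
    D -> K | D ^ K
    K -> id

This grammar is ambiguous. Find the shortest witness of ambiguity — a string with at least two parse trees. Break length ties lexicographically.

id * id

length 1: no string has ≥2 trees
length 3: id * id has 2 parse trees

Two derivations of id * id:
  R ⇒ R * D ⇒ D * D ⇒ K * D ⇒ id * D ⇒ id * K ⇒ id * id
  R ⇒ D * R ⇒ K * R ⇒ id * R ⇒ id * D ⇒ id * K ⇒ id * id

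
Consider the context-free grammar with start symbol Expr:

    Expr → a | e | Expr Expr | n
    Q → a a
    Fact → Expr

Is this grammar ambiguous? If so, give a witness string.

Witness: a a a

Derivation 1: Expr ⇒ Expr Expr ⇒ a Expr ⇒ a Expr Expr ⇒ a a Expr ⇒ a a a
Derivation 2: Expr ⇒ Expr Expr ⇒ Expr Expr Expr ⇒ a Expr Expr ⇒ a a Expr ⇒ a a a

Two distinct leftmost derivations for the same string.

Ambiguous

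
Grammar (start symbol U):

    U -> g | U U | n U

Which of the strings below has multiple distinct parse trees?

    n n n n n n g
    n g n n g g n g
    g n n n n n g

n n n n n n g: 1 tree
n g n n g g n g: 34 trees
g n n n n n g: 1 tree

n g n n g g n g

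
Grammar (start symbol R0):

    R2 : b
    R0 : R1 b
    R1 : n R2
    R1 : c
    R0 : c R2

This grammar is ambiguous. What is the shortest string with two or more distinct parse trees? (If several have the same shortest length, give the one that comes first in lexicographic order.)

c b

length 2: c b has 2 parse trees

Two derivations of c b:
  R0 ⇒ R1 b ⇒ c b
  R0 ⇒ c R2 ⇒ c b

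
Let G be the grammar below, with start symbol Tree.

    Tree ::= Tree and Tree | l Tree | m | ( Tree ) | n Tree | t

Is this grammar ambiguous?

Witness: l m and m

Derivation 1: Tree ⇒ Tree and Tree ⇒ l Tree and Tree ⇒ l m and Tree ⇒ l m and m
Derivation 2: Tree ⇒ l Tree ⇒ l Tree and Tree ⇒ l m and Tree ⇒ l m and m

Two distinct leftmost derivations for the same string.

Ambiguous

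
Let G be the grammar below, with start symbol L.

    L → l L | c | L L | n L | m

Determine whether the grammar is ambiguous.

Witness: c c c

Derivation 1: L ⇒ L L ⇒ c L ⇒ c L L ⇒ c c L ⇒ c c c
Derivation 2: L ⇒ L L ⇒ L L L ⇒ c L L ⇒ c c L ⇒ c c c

Two distinct leftmost derivations for the same string.

Ambiguous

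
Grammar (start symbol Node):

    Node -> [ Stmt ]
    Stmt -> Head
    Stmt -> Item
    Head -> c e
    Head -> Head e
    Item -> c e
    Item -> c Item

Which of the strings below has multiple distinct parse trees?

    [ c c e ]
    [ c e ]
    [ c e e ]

[ c c e ]: 1 tree
[ c e ]: 2 trees
[ c e e ]: 1 tree

[ c e ]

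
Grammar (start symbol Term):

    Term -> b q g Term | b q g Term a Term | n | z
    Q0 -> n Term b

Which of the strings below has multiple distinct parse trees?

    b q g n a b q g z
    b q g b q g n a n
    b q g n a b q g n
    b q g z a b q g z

b q g b q g n a n

b q g n a b q g z: 1 tree
b q g b q g n a n: 2 trees
b q g n a b q g n: 1 tree
b q g z a b q g z: 1 tree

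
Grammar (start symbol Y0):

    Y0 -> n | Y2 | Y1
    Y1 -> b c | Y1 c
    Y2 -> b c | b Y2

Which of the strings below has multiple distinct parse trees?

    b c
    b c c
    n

b c: 2 trees
b c c: 1 tree
n: 1 tree

b c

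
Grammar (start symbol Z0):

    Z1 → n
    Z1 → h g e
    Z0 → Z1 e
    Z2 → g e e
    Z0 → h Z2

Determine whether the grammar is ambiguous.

Witness: h g e e

Derivation 1: Z0 ⇒ Z1 e ⇒ h g e e
Derivation 2: Z0 ⇒ h Z2 ⇒ h g e e

Two distinct leftmost derivations for the same string.

Ambiguous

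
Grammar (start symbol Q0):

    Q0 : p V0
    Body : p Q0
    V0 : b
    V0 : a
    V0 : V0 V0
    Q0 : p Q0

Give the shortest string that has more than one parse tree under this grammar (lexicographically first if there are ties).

length 2: no string has ≥2 trees
length 3: no string has ≥2 trees
length 4: p a a a has 2 parse trees

Two derivations of p a a a:
  Q0 ⇒ p V0 ⇒ p V0 V0 ⇒ p a V0 ⇒ p a V0 V0 ⇒ p a a V0 ⇒ p a a a
  Q0 ⇒ p V0 ⇒ p V0 V0 ⇒ p V0 V0 V0 ⇒ p a V0 V0 ⇒ p a a V0 ⇒ p a a a

p a a a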